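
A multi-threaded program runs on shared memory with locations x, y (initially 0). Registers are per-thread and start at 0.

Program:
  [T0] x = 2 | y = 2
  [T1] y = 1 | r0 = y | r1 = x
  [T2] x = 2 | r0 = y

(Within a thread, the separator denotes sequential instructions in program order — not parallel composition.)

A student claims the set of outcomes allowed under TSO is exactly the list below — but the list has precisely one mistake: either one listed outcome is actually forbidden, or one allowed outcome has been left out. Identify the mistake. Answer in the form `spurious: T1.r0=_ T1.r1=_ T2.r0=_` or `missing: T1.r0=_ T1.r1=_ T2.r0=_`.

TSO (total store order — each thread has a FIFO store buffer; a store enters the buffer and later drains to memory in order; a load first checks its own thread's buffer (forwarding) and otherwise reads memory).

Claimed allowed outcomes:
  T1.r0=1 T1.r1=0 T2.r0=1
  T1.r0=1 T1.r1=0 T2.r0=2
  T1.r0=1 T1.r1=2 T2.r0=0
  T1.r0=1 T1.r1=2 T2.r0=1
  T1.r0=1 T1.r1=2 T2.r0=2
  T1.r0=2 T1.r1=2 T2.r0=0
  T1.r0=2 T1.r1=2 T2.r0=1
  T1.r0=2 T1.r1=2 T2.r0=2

outcome vector order: (T1.r0,T1.r1,T2.r0)
[TSO] allowed = {100 101 102 120 121 122 220 221 222}
TSO∖claimed = {100}

missing: T1.r0=1 T1.r1=0 T2.r0=0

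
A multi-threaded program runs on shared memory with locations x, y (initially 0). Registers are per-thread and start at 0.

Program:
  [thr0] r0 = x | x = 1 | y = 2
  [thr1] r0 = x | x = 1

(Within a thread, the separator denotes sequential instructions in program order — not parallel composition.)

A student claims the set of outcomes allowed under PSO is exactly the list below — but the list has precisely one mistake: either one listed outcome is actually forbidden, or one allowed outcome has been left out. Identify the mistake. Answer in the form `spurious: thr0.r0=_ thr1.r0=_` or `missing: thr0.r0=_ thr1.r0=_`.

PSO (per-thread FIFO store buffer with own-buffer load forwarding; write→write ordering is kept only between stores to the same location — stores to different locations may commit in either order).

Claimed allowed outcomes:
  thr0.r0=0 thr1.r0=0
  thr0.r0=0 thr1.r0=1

outcome vector order: (thr0.r0,thr1.r0)
under PSO → <0 0> <0 1> <1 0>
PSO∖claimed = {<1 0>}

missing: thr0.r0=1 thr1.r0=0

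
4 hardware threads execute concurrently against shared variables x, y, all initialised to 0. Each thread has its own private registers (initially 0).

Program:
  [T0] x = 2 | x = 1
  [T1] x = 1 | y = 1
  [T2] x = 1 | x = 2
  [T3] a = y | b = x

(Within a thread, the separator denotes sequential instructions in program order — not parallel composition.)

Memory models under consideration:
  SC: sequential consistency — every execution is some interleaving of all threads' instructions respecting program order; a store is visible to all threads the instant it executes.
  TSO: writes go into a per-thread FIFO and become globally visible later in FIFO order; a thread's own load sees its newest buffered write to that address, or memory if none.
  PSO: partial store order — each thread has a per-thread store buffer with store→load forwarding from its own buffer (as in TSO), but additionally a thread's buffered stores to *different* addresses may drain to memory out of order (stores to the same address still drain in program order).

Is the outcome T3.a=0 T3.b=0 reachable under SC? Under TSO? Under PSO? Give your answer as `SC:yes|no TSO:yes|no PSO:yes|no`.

outcome vector order: (T3.a,T3.b)
[SC] allowed = {(0,0) (0,1) (0,2) (1,1) (1,2)}
[TSO] allowed = {(0,0) (0,1) (0,2) (1,1) (1,2)}
[PSO] allowed = {(0,0) (0,1) (0,2) (1,0) (1,1) (1,2)}
target (0,0) ∈ {SC,TSO,PSO}

SC:yes TSO:yes PSO:yes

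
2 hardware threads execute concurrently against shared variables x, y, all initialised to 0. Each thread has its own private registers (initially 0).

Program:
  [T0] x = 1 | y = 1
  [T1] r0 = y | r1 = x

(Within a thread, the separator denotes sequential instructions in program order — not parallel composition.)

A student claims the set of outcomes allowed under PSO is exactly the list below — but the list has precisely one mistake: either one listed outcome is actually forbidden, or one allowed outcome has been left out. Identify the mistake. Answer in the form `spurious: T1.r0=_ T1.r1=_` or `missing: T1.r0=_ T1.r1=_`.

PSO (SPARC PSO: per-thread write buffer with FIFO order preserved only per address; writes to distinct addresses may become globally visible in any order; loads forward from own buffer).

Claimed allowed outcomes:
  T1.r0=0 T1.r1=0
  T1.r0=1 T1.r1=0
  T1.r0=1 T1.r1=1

outcome vector order: (T1.r0,T1.r1)
PSO (4): <0 0>, <0 1>, <1 0>, <1 1>
PSO∖claimed = {<0 1>}

missing: T1.r0=0 T1.r1=1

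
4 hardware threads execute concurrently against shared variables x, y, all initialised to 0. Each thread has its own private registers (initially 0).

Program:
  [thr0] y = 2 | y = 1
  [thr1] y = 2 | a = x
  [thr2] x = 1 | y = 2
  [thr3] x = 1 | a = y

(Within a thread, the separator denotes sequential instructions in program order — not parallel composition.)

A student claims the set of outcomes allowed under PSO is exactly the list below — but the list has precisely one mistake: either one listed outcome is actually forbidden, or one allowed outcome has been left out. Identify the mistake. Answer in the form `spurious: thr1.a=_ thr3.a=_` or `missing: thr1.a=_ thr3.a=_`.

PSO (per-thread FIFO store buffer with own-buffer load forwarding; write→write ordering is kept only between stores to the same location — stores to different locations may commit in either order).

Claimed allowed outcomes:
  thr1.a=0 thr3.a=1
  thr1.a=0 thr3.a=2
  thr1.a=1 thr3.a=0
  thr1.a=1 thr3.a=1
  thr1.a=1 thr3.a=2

outcome vector order: (thr1.a,thr3.a)
[PSO] allowed = {<0 0>; <0 1>; <0 2>; <1 0>; <1 1>; <1 2>}
PSO∖claimed = {<0 0>}

missing: thr1.a=0 thr3.a=0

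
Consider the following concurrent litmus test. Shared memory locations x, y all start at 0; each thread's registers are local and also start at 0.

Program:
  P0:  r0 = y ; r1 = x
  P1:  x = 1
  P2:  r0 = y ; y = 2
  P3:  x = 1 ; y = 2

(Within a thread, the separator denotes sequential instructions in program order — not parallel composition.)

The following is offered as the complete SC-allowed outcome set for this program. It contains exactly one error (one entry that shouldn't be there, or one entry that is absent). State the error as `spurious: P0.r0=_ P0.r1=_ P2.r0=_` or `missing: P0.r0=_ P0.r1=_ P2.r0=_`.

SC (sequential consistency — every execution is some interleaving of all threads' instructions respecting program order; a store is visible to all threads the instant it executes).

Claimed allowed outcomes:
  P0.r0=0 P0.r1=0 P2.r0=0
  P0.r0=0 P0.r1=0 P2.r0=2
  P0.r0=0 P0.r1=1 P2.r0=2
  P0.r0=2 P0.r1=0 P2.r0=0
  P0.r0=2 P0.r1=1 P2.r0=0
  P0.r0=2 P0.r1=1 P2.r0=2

missing: P0.r0=0 P0.r1=1 P2.r0=0

outcome vector order: (P0.r0,P0.r1,P2.r0)
under SC → 0/0/0 0/0/2 0/1/0 0/1/2 2/0/0 2/1/0 2/1/2
SC∖claimed = {0/1/0}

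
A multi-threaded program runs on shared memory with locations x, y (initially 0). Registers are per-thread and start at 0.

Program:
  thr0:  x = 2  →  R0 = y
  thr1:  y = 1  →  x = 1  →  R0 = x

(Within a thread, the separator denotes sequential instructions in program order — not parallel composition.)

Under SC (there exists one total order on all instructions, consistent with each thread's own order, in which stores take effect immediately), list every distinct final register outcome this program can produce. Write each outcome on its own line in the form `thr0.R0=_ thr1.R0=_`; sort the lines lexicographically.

outcome vector order: (thr0.R0,thr1.R0)
|SC outcomes| = 3

thr0.R0=0 thr1.R0=1
thr0.R0=1 thr1.R0=1
thr0.R0=1 thr1.R0=2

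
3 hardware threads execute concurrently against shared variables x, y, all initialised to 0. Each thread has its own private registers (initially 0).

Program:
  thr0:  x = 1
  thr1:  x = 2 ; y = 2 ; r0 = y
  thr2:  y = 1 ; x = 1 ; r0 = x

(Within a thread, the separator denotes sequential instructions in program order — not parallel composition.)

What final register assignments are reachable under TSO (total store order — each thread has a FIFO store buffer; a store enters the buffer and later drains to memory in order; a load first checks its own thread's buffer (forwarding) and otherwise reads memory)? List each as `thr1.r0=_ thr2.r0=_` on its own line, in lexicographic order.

outcome vector order: (thr1.r0,thr2.r0)
|TSO outcomes| = 3

thr1.r0=1 thr2.r0=1
thr1.r0=2 thr2.r0=1
thr1.r0=2 thr2.r0=2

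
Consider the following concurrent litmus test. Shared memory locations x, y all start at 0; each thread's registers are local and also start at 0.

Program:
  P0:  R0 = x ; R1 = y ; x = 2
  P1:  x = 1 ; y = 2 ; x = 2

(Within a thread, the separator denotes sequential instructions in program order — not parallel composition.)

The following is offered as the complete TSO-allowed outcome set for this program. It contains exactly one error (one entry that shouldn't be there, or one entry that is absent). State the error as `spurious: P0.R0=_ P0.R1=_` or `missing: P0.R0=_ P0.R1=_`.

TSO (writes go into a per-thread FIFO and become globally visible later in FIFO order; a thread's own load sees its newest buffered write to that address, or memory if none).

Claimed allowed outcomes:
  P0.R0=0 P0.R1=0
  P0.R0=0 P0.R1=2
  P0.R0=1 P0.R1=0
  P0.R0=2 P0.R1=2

missing: P0.R0=1 P0.R1=2

outcome vector order: (P0.R0,P0.R1)
under TSO → 00 02 10 12 22
TSO∖claimed = {12}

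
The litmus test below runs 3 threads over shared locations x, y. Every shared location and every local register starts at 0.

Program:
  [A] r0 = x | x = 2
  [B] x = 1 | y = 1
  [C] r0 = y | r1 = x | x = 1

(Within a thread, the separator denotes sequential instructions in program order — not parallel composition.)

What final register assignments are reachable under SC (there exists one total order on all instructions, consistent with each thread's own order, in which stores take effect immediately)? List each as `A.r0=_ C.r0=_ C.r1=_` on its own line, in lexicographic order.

outcome vector order: (A.r0,C.r0,C.r1)
|SC outcomes| = 10

A.r0=0 C.r0=0 C.r1=0
A.r0=0 C.r0=0 C.r1=1
A.r0=0 C.r0=0 C.r1=2
A.r0=0 C.r0=1 C.r1=1
A.r0=0 C.r0=1 C.r1=2
A.r0=1 C.r0=0 C.r1=0
A.r0=1 C.r0=0 C.r1=1
A.r0=1 C.r0=0 C.r1=2
A.r0=1 C.r0=1 C.r1=1
A.r0=1 C.r0=1 C.r1=2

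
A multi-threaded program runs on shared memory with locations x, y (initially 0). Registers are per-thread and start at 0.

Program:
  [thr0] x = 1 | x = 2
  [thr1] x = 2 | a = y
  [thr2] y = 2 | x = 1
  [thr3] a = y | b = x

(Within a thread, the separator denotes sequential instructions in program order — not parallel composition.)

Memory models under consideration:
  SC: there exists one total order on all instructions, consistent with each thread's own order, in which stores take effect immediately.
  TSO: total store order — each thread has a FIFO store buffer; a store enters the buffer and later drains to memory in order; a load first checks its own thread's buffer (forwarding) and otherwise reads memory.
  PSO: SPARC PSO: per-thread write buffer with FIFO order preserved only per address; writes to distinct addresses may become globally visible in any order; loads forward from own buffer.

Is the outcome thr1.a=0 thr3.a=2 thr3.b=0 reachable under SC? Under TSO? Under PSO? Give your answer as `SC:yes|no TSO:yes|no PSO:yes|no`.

outcome vector order: (thr1.a,thr3.a,thr3.b)
SC (11): <0 0 0>; <0 0 1>; <0 0 2>; <0 2 1>; <0 2 2>; <2 0 0>; <2 0 1>; <2 0 2>; <2 2 0>; <2 2 1>; <2 2 2>
TSO (12): <0 0 0>; <0 0 1>; <0 0 2>; <0 2 0>; <0 2 1>; <0 2 2>; <2 0 0>; <2 0 1>; <2 0 2>; <2 2 0>; <2 2 1>; <2 2 2>
PSO (12): <0 0 0>; <0 0 1>; <0 0 2>; <0 2 0>; <0 2 1>; <0 2 2>; <2 0 0>; <2 0 1>; <2 0 2>; <2 2 0>; <2 2 1>; <2 2 2>
target <0 2 0> ∈ {TSO,PSO}

SC:no TSO:yes PSO:yes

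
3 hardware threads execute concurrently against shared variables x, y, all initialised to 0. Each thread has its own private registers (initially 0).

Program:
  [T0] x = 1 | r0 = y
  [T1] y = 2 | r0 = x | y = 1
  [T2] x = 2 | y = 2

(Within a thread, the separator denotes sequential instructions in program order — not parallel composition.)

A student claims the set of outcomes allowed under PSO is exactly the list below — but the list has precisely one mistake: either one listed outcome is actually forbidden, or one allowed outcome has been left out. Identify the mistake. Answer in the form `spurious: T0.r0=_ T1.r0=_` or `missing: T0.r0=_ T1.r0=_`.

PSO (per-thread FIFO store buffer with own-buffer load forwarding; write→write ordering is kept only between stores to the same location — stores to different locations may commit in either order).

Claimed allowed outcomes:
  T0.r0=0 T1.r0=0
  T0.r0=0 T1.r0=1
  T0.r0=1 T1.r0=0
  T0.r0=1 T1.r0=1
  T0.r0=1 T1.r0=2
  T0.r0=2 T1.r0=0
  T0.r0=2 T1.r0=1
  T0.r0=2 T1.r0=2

missing: T0.r0=0 T1.r0=2

outcome vector order: (T0.r0,T1.r0)
under PSO → <0 0> <0 1> <0 2> <1 0> <1 1> <1 2> <2 0> <2 1> <2 2>
PSO∖claimed = {<0 2>}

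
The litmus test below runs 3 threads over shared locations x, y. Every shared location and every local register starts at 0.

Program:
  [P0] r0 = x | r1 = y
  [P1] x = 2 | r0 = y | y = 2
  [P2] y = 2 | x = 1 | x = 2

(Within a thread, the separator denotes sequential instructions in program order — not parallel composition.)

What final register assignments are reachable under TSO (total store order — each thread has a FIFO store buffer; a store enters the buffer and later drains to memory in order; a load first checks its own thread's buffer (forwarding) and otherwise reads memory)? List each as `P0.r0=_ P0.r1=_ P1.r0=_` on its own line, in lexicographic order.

P0.r0=0 P0.r1=0 P1.r0=0
P0.r0=0 P0.r1=0 P1.r0=2
P0.r0=0 P0.r1=2 P1.r0=0
P0.r0=0 P0.r1=2 P1.r0=2
P0.r0=1 P0.r1=2 P1.r0=0
P0.r0=1 P0.r1=2 P1.r0=2
P0.r0=2 P0.r1=0 P1.r0=0
P0.r0=2 P0.r1=0 P1.r0=2
P0.r0=2 P0.r1=2 P1.r0=0
P0.r0=2 P0.r1=2 P1.r0=2

outcome vector order: (P0.r0,P0.r1,P1.r0)
|TSO outcomes| = 10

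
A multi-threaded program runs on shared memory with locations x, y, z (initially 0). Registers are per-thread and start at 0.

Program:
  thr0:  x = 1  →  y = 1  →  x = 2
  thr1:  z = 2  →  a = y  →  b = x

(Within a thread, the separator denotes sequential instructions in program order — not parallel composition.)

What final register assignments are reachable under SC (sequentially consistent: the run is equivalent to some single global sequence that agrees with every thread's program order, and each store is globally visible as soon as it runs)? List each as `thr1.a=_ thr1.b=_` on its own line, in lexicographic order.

thr1.a=0 thr1.b=0
thr1.a=0 thr1.b=1
thr1.a=0 thr1.b=2
thr1.a=1 thr1.b=1
thr1.a=1 thr1.b=2

outcome vector order: (thr1.a,thr1.b)
|SC outcomes| = 5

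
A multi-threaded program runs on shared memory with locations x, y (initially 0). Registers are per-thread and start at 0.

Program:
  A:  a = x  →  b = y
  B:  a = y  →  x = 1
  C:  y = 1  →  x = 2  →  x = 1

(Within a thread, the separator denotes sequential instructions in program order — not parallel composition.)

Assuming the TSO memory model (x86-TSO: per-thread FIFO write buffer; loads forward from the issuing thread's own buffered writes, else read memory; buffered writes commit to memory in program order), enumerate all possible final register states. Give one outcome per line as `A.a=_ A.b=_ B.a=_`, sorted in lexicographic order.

outcome vector order: (A.a,A.b,B.a)
|TSO outcomes| = 9

A.a=0 A.b=0 B.a=0
A.a=0 A.b=0 B.a=1
A.a=0 A.b=1 B.a=0
A.a=0 A.b=1 B.a=1
A.a=1 A.b=0 B.a=0
A.a=1 A.b=1 B.a=0
A.a=1 A.b=1 B.a=1
A.a=2 A.b=1 B.a=0
A.a=2 A.b=1 B.a=1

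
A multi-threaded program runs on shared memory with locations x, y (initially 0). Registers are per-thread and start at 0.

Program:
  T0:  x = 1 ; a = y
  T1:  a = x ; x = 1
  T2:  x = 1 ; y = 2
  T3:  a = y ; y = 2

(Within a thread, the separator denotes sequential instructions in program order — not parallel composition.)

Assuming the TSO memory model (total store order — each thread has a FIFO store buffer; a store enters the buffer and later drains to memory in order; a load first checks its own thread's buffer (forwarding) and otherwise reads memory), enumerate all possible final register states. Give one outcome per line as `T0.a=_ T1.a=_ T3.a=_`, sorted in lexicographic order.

T0.a=0 T1.a=0 T3.a=0
T0.a=0 T1.a=0 T3.a=2
T0.a=0 T1.a=1 T3.a=0
T0.a=0 T1.a=1 T3.a=2
T0.a=2 T1.a=0 T3.a=0
T0.a=2 T1.a=0 T3.a=2
T0.a=2 T1.a=1 T3.a=0
T0.a=2 T1.a=1 T3.a=2

outcome vector order: (T0.a,T1.a,T3.a)
|TSO outcomes| = 8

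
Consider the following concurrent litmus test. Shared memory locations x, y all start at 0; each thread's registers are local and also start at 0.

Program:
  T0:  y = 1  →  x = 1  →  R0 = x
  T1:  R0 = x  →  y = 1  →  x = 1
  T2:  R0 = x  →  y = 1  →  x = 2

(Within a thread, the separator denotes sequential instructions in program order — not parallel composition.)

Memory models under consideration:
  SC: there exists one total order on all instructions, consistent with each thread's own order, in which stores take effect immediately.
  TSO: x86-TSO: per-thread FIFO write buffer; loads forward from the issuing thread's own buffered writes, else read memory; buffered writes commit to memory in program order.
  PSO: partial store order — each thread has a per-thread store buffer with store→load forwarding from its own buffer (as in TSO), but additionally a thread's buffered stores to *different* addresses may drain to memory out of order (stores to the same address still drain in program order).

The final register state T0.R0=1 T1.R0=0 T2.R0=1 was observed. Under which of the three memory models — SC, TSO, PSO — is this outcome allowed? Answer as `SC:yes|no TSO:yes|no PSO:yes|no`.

outcome vector order: (T0.R0,T1.R0,T2.R0)
SC (12): 1/0/0; 1/0/1; 1/1/0; 1/1/1; 1/2/0; 1/2/1; 2/0/0; 2/0/1; 2/1/0; 2/1/1; 2/2/0; 2/2/1
TSO (12): 1/0/0; 1/0/1; 1/1/0; 1/1/1; 1/2/0; 1/2/1; 2/0/0; 2/0/1; 2/1/0; 2/1/1; 2/2/0; 2/2/1
PSO (12): 1/0/0; 1/0/1; 1/1/0; 1/1/1; 1/2/0; 1/2/1; 2/0/0; 2/0/1; 2/1/0; 2/1/1; 2/2/0; 2/2/1
target 1/0/1 ∈ {SC,TSO,PSO}

SC:yes TSO:yes PSO:yes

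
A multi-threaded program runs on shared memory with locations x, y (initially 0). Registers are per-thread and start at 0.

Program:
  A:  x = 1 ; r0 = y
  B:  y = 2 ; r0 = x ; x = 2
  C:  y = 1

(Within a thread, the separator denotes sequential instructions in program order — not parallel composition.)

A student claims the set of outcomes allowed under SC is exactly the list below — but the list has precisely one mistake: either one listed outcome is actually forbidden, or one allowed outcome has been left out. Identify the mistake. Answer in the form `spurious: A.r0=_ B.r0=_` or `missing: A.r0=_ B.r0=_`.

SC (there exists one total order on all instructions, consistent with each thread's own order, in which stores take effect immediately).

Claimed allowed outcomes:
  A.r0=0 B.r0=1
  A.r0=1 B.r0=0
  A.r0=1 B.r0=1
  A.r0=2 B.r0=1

outcome vector order: (A.r0,B.r0)
SC: 5 outcomes — {<0 1> <1 0> <1 1> <2 0> <2 1>}
SC∖claimed = {<2 0>}

missing: A.r0=2 B.r0=0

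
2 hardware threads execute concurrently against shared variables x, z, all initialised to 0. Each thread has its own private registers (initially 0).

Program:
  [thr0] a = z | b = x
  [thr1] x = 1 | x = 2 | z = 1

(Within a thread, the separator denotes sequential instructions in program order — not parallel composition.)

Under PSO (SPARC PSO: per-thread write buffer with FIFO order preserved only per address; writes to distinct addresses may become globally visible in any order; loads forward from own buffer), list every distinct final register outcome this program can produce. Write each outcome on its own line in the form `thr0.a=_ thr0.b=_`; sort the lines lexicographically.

outcome vector order: (thr0.a,thr0.b)
|PSO outcomes| = 6

thr0.a=0 thr0.b=0
thr0.a=0 thr0.b=1
thr0.a=0 thr0.b=2
thr0.a=1 thr0.b=0
thr0.a=1 thr0.b=1
thr0.a=1 thr0.b=2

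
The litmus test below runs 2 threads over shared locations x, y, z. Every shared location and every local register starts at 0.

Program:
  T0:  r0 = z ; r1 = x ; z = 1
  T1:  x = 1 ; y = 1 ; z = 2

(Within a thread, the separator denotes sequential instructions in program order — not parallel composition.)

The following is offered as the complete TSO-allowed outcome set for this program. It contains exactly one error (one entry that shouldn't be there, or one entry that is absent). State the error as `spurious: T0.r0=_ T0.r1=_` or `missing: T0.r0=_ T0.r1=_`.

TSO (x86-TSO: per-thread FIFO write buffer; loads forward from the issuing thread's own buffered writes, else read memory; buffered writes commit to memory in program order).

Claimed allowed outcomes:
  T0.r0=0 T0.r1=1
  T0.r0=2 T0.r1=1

missing: T0.r0=0 T0.r1=0

outcome vector order: (T0.r0,T0.r1)
TSO (3): (0,0) (0,1) (2,1)
TSO∖claimed = {(0,0)}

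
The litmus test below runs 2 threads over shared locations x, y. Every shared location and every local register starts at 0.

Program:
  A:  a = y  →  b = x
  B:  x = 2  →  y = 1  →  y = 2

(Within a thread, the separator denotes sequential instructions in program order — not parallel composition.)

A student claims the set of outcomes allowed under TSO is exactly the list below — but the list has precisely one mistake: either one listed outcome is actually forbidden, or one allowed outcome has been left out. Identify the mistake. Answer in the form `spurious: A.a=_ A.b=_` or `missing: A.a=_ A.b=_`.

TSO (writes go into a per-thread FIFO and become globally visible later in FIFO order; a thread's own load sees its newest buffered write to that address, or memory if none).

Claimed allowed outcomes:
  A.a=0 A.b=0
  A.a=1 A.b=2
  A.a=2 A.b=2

missing: A.a=0 A.b=2

outcome vector order: (A.a,A.b)
TSO (4): (0,0), (0,2), (1,2), (2,2)
TSO∖claimed = {(0,2)}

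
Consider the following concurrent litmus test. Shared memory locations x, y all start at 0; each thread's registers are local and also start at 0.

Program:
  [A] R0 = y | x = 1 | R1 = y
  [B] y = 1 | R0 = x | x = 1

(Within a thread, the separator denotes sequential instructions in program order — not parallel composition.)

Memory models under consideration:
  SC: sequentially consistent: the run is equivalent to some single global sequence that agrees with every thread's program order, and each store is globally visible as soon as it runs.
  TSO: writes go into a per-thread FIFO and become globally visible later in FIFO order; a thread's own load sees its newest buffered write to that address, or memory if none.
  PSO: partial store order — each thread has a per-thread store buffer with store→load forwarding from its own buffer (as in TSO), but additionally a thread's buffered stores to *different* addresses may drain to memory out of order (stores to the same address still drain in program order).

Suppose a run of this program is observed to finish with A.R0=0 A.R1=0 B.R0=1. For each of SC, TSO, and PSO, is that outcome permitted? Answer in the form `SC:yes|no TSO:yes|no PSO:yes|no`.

SC:yes TSO:yes PSO:yes

outcome vector order: (A.R0,A.R1,B.R0)
SC (5): (0,0,1), (0,1,0), (0,1,1), (1,1,0), (1,1,1)
TSO (6): (0,0,0), (0,0,1), (0,1,0), (0,1,1), (1,1,0), (1,1,1)
PSO (6): (0,0,0), (0,0,1), (0,1,0), (0,1,1), (1,1,0), (1,1,1)
target (0,0,1) ∈ {SC,TSO,PSO}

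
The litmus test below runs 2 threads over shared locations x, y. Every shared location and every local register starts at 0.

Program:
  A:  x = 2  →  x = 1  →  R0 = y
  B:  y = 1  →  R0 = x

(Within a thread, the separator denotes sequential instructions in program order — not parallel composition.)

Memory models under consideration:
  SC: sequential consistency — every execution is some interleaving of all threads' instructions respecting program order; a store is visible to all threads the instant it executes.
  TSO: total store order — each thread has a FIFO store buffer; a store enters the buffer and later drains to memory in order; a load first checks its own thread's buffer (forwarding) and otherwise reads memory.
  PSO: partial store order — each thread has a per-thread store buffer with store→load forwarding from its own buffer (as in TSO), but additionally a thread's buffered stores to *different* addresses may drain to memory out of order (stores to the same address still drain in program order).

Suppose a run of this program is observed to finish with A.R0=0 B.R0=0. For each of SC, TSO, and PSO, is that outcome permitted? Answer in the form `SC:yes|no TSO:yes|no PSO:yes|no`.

SC:no TSO:yes PSO:yes

outcome vector order: (A.R0,B.R0)
[SC] allowed = {(0,1), (1,0), (1,1), (1,2)}
[TSO] allowed = {(0,0), (0,1), (0,2), (1,0), (1,1), (1,2)}
[PSO] allowed = {(0,0), (0,1), (0,2), (1,0), (1,1), (1,2)}
target (0,0) ∈ {TSO,PSO}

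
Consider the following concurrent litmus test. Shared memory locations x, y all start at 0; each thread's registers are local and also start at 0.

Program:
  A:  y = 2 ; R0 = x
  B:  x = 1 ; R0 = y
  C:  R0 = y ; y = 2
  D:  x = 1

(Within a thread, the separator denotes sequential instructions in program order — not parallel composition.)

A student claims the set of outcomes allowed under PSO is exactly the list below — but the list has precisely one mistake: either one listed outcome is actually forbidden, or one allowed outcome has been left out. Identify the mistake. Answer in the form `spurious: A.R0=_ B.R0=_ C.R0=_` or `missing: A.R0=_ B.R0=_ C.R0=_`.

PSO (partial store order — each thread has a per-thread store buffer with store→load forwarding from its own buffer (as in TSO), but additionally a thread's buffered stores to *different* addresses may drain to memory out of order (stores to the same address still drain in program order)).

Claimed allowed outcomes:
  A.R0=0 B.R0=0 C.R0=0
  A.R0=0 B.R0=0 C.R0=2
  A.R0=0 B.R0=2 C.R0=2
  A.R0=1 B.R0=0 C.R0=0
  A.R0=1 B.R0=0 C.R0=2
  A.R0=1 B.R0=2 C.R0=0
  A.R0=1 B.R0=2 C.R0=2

outcome vector order: (A.R0,B.R0,C.R0)
PSO (8): (0,0,0), (0,0,2), (0,2,0), (0,2,2), (1,0,0), (1,0,2), (1,2,0), (1,2,2)
PSO∖claimed = {(0,2,0)}

missing: A.R0=0 B.R0=2 C.R0=0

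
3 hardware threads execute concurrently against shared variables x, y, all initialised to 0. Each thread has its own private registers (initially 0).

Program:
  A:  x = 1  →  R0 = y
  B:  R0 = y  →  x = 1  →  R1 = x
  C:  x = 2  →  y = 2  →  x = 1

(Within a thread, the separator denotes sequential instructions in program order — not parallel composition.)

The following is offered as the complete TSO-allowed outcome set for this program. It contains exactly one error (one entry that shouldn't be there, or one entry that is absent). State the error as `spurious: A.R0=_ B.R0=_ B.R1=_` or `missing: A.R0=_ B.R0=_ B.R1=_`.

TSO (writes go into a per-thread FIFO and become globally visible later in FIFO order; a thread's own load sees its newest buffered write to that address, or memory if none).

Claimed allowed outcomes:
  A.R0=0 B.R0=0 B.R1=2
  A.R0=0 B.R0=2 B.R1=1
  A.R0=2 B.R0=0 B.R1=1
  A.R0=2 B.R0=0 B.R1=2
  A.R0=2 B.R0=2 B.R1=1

missing: A.R0=0 B.R0=0 B.R1=1

outcome vector order: (A.R0,B.R0,B.R1)
TSO: 6 outcomes — {<0 0 1> <0 0 2> <0 2 1> <2 0 1> <2 0 2> <2 2 1>}
TSO∖claimed = {<0 0 1>}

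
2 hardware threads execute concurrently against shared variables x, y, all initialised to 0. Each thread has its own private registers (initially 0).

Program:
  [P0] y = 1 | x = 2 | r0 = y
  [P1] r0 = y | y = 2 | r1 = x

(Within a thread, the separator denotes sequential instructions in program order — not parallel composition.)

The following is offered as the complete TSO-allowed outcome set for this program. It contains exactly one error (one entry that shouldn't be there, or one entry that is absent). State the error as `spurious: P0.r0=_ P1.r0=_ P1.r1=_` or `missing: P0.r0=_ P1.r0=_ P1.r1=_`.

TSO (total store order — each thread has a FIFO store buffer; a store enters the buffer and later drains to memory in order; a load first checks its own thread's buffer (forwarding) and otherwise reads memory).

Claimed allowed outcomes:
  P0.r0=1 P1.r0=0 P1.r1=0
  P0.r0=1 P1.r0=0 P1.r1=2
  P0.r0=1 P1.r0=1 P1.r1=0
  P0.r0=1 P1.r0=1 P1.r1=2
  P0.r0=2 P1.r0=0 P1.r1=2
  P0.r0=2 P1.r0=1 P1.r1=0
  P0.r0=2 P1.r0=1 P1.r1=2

outcome vector order: (P0.r0,P1.r0,P1.r1)
[TSO] allowed = {(1,0,0) (1,0,2) (1,1,0) (1,1,2) (2,0,0) (2,0,2) (2,1,0) (2,1,2)}
TSO∖claimed = {(2,0,0)}

missing: P0.r0=2 P1.r0=0 P1.r1=0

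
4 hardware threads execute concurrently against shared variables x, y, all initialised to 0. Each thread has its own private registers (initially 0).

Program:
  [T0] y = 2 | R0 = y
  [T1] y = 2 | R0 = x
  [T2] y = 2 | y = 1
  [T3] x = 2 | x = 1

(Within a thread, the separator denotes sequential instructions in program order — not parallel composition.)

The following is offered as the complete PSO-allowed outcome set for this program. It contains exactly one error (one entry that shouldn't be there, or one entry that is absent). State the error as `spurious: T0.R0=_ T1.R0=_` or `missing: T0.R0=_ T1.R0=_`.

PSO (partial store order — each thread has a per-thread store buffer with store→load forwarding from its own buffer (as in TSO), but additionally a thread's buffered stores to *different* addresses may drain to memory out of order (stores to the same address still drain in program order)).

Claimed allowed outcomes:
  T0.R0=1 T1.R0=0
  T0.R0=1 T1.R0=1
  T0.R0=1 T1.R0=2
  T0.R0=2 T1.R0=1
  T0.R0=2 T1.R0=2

missing: T0.R0=2 T1.R0=0

outcome vector order: (T0.R0,T1.R0)
PSO (6): <1 0>; <1 1>; <1 2>; <2 0>; <2 1>; <2 2>
PSO∖claimed = {<2 0>}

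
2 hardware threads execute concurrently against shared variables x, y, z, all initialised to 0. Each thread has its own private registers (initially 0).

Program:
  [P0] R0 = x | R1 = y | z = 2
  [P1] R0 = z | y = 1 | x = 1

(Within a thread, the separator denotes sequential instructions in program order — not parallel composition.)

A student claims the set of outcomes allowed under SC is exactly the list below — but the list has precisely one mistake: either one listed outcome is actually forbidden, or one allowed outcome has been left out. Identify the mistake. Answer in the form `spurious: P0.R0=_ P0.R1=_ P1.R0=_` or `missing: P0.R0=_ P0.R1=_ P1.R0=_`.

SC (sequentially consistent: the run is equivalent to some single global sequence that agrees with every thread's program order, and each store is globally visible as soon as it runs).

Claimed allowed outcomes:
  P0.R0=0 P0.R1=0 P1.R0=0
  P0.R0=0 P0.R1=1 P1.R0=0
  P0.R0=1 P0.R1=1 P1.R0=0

outcome vector order: (P0.R0,P0.R1,P1.R0)
SC (4): <0 0 0> <0 0 2> <0 1 0> <1 1 0>
SC∖claimed = {<0 0 2>}

missing: P0.R0=0 P0.R1=0 P1.R0=2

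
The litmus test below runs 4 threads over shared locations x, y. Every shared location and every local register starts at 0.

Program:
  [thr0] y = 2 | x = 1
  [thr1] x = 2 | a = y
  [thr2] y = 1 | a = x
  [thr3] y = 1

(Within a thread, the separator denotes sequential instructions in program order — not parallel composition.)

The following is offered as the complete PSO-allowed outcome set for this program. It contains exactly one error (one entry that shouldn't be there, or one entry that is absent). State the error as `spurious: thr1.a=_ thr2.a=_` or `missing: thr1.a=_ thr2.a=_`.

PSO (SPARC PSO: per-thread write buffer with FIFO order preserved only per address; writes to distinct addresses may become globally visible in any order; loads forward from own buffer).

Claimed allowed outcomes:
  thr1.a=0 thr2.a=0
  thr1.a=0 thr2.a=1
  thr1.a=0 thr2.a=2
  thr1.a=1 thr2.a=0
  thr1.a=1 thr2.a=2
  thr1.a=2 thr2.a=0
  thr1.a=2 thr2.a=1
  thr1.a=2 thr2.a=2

missing: thr1.a=1 thr2.a=1

outcome vector order: (thr1.a,thr2.a)
under PSO → (0,0); (0,1); (0,2); (1,0); (1,1); (1,2); (2,0); (2,1); (2,2)
PSO∖claimed = {(1,1)}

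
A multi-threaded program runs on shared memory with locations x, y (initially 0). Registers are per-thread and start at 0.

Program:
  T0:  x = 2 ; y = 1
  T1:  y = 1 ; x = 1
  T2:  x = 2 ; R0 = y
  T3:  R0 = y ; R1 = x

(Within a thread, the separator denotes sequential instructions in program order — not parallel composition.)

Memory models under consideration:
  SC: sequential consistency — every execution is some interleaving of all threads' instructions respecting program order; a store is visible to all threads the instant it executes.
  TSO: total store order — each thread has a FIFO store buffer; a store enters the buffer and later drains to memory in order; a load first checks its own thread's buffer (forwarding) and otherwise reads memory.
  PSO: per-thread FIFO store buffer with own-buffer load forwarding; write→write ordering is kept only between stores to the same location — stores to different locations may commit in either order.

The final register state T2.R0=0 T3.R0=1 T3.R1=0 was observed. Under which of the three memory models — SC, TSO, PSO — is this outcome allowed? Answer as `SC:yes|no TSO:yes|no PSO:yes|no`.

outcome vector order: (T2.R0,T3.R0,T3.R1)
under SC → 000, 001, 002, 011, 012, 100, 101, 102, 110, 111, 112
under TSO → 000, 001, 002, 010, 011, 012, 100, 101, 102, 110, 111, 112
under PSO → 000, 001, 002, 010, 011, 012, 100, 101, 102, 110, 111, 112
target 010 ∈ {TSO,PSO}

SC:no TSO:yes PSO:yes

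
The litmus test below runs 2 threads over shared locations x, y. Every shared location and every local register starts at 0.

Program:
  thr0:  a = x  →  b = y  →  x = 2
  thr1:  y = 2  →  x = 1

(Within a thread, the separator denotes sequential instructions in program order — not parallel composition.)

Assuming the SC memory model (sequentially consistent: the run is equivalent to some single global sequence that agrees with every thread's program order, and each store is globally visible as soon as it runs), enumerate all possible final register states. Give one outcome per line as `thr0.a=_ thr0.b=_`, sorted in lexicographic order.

thr0.a=0 thr0.b=0
thr0.a=0 thr0.b=2
thr0.a=1 thr0.b=2

outcome vector order: (thr0.a,thr0.b)
|SC outcomes| = 3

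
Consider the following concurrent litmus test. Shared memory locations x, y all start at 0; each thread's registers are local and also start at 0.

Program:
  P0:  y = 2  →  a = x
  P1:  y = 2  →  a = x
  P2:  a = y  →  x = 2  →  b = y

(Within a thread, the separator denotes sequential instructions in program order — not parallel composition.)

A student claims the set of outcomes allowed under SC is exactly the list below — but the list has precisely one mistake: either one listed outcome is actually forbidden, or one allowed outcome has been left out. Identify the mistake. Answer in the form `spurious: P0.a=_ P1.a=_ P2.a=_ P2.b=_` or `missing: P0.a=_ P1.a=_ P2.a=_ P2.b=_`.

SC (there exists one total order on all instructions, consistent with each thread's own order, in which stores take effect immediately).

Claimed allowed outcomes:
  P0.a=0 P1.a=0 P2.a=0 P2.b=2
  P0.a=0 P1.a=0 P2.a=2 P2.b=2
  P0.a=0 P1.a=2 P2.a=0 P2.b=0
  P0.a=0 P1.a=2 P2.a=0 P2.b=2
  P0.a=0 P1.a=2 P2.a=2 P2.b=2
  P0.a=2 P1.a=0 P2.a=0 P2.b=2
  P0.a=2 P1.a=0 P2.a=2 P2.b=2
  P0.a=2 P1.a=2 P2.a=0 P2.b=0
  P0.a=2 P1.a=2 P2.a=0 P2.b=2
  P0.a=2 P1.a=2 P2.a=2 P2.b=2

spurious: P0.a=0 P1.a=2 P2.a=0 P2.b=0

outcome vector order: (P0.a,P1.a,P2.a,P2.b)
[SC] allowed = {0002; 0022; 0202; 0222; 2002; 2022; 2200; 2202; 2222}
claimed∖SC = {0200}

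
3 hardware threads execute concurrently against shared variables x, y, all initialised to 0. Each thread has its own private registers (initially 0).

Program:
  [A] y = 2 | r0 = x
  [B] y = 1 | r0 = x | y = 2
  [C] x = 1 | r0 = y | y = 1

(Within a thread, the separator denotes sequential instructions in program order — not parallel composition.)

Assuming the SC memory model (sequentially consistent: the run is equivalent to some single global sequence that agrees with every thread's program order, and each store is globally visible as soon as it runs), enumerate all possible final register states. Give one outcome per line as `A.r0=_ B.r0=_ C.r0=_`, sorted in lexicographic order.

outcome vector order: (A.r0,B.r0,C.r0)
|SC outcomes| = 9

A.r0=0 B.r0=0 C.r0=1
A.r0=0 B.r0=0 C.r0=2
A.r0=0 B.r0=1 C.r0=1
A.r0=0 B.r0=1 C.r0=2
A.r0=1 B.r0=0 C.r0=1
A.r0=1 B.r0=0 C.r0=2
A.r0=1 B.r0=1 C.r0=0
A.r0=1 B.r0=1 C.r0=1
A.r0=1 B.r0=1 C.r0=2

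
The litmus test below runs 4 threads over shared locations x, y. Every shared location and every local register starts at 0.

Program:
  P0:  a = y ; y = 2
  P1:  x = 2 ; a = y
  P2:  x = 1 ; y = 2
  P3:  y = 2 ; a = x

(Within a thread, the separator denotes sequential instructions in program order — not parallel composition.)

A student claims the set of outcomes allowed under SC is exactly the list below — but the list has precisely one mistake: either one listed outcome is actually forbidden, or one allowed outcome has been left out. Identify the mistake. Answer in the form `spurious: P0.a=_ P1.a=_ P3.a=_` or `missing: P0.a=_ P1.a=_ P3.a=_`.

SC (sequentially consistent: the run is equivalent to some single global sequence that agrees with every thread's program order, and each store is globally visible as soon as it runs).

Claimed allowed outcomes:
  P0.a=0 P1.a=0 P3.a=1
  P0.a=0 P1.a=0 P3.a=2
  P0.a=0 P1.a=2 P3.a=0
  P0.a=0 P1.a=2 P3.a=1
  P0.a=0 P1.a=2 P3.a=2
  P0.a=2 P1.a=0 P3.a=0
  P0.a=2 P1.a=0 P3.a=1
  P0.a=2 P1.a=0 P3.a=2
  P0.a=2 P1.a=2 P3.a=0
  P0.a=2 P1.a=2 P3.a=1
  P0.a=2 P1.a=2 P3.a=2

outcome vector order: (P0.a,P1.a,P3.a)
SC: 10 outcomes — {<0 0 1>; <0 0 2>; <0 2 0>; <0 2 1>; <0 2 2>; <2 0 1>; <2 0 2>; <2 2 0>; <2 2 1>; <2 2 2>}
claimed∖SC = {<2 0 0>}

spurious: P0.a=2 P1.a=0 P3.a=0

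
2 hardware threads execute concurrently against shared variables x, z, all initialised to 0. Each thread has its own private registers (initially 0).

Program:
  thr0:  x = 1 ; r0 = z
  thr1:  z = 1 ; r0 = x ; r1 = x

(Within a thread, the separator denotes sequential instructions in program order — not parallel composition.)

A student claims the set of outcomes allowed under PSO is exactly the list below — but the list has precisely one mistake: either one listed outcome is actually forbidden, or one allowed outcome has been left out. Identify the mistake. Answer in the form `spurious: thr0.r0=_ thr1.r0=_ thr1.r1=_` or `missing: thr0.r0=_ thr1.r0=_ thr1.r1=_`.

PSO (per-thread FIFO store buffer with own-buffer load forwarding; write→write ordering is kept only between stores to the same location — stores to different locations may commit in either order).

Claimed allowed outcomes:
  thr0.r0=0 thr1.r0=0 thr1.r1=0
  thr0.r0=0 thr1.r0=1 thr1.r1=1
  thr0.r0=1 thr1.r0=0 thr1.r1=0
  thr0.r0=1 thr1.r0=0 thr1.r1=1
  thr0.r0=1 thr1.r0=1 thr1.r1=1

outcome vector order: (thr0.r0,thr1.r0,thr1.r1)
PSO: 6 outcomes — {<0 0 0>, <0 0 1>, <0 1 1>, <1 0 0>, <1 0 1>, <1 1 1>}
PSO∖claimed = {<0 0 1>}

missing: thr0.r0=0 thr1.r0=0 thr1.r1=1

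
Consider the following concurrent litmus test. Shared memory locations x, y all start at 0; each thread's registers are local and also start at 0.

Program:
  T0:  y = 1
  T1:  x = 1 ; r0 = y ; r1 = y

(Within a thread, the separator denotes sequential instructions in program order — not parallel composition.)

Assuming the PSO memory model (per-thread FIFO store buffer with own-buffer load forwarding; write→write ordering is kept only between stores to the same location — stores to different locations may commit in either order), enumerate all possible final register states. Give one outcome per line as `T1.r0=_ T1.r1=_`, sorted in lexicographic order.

T1.r0=0 T1.r1=0
T1.r0=0 T1.r1=1
T1.r0=1 T1.r1=1

outcome vector order: (T1.r0,T1.r1)
|PSO outcomes| = 3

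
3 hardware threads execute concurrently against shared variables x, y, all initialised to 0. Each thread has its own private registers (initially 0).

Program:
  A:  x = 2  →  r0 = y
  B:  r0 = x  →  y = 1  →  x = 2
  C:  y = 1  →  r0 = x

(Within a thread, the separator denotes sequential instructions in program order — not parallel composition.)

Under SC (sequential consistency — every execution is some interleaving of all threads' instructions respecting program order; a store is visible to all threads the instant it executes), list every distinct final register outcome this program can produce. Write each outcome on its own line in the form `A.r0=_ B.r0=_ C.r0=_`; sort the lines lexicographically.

outcome vector order: (A.r0,B.r0,C.r0)
|SC outcomes| = 6

A.r0=0 B.r0=0 C.r0=2
A.r0=0 B.r0=2 C.r0=2
A.r0=1 B.r0=0 C.r0=0
A.r0=1 B.r0=0 C.r0=2
A.r0=1 B.r0=2 C.r0=0
A.r0=1 B.r0=2 C.r0=2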